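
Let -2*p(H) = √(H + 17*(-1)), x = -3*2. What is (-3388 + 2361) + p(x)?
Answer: -1027 - I*√23/2 ≈ -1027.0 - 2.3979*I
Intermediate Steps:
x = -6
p(H) = -√(-17 + H)/2 (p(H) = -√(H + 17*(-1))/2 = -√(H - 17)/2 = -√(-17 + H)/2)
(-3388 + 2361) + p(x) = (-3388 + 2361) - √(-17 - 6)/2 = -1027 - I*√23/2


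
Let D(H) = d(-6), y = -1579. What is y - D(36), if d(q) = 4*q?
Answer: -1555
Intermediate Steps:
D(H) = -24 (D(H) = 4*(-6) = -24)
y - D(36) = -1579 - 1*(-24) = -1579 + 24 = -1555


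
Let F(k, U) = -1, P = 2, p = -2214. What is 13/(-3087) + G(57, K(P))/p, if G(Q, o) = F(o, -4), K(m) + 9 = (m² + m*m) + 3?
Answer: -2855/759402 ≈ -0.0037595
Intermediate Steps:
K(m) = -6 + 2*m² (K(m) = -9 + ((m² + m*m) + 3) = -9 + ((m² + m²) + 3) = -9 + (2*m² + 3) = -9 + (3 + 2*m²) = -6 + 2*m²)
G(Q, o) = -1
13/(-3087) + G(57, K(P))/p = 13/(-3087) - 1/(-2214) = 13*(-1/3087) - 1*(-1/2214) = -13/3087 + 1/2214 = -2855/759402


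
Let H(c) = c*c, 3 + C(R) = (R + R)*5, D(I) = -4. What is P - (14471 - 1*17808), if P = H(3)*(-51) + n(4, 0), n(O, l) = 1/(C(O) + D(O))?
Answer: 94975/33 ≈ 2878.0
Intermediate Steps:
C(R) = -3 + 10*R (C(R) = -3 + (R + R)*5 = -3 + (2*R)*5 = -3 + 10*R)
H(c) = c²
n(O, l) = 1/(-7 + 10*O) (n(O, l) = 1/((-3 + 10*O) - 4) = 1/(-7 + 10*O))
P = -15146/33 (P = 3²*(-51) + 1/(-7 + 10*4) = 9*(-51) + 1/(-7 + 40) = -459 + 1/33 = -15146/33 ≈ -458.97)
P - (14471 - 1*17808) = -15146/33 - (14471 - 1*17808) = -15146/33 - (14471 - 17808) = -15146/33 - 1*(-3337) = -15146/33 + 3337 = 94975/33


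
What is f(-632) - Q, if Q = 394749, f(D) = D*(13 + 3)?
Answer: -404861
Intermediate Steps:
f(D) = 16*D (f(D) = D*16 = 16*D)
f(-632) - Q = 16*(-632) - 1*394749 = -10112 - 394749 = -404861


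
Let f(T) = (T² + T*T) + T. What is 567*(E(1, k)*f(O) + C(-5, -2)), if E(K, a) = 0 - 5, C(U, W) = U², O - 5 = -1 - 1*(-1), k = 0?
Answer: -141750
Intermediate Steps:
O = 5 (O = 5 + (-1 - 1*(-1)) = 5 + (-1 + 1) = 5 + 0 = 5)
E(K, a) = -5
f(T) = T + 2*T² (f(T) = (T² + T²) + T = 2*T² + T = T + 2*T²)
567*(E(1, k)*f(O) + C(-5, -2)) = 567*(-25*(1 + 2*5) + (-5)²) = 567*(-25*(1 + 10) + 25) = 567*(-25*11 + 25) = 567*(-5*55 + 25) = 567*(-275 + 25) = 567*(-250) = -141750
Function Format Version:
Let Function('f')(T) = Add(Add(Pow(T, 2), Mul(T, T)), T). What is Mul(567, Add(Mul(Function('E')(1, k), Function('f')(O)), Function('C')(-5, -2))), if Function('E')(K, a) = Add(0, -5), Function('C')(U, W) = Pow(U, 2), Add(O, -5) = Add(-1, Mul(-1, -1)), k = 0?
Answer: -141750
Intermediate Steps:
O = 5 (O = Add(5, Add(-1, Mul(-1, -1))) = Add(5, Add(-1, 1)) = Add(5, 0) = 5)
Function('E')(K, a) = -5
Function('f')(T) = Add(T, Mul(2, Pow(T, 2))) (Function('f')(T) = Add(Add(Pow(T, 2), Pow(T, 2)), T) = Add(Mul(2, Pow(T, 2)), T) = Add(T, Mul(2, Pow(T, 2))))
Mul(567, Add(Mul(Function('E')(1, k), Function('f')(O)), Function('C')(-5, -2))) = Mul(567, Add(Mul(-5, Mul(5, Add(1, Mul(2, 5)))), Pow(-5, 2))) = Mul(567, Add(Mul(-5, Mul(5, Add(1, 10))), 25)) = Mul(567, Add(Mul(-5, Mul(5, 11)), 25)) = Mul(567, Add(Mul(-5, 55), 25)) = Mul(567, Add(-275, 25)) = Mul(567, -250) = -141750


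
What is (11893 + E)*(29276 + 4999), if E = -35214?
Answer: -799327275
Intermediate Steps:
(11893 + E)*(29276 + 4999) = (11893 - 35214)*(29276 + 4999) = -23321*34275 = -799327275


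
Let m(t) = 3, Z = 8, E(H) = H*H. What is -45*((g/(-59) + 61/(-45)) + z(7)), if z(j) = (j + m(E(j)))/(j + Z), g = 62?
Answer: 4619/59 ≈ 78.288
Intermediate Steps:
E(H) = H**2
z(j) = (3 + j)/(8 + j) (z(j) = (j + 3)/(j + 8) = (3 + j)/(8 + j))
-45*((g/(-59) + 61/(-45)) + z(7)) = -45*((62/(-59) + 61/(-45)) + (3 + 7)/(8 + 7)) = -45*((62*(-1/59) + 61*(-1/45)) + 10/15) = -45*((-62/59 - 61/45) + (1/15)*10) = -45*(-6389/2655 + 2/3) = -45*(-4619/2655) = 4619/59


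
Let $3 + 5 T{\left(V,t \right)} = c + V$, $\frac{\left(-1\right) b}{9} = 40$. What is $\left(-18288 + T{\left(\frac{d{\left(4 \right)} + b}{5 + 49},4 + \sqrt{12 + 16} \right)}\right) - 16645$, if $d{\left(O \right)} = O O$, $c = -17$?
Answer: $- \frac{4716667}{135} \approx -34938.0$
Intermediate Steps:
$b = -360$ ($b = \left(-9\right) 40 = -360$)
$d{\left(O \right)} = O^{2}$
$T{\left(V,t \right)} = -4 + \frac{V}{5}$ ($T{\left(V,t \right)} = - \frac{3}{5} + \frac{-17 + V}{5} = - \frac{3}{5} + \left(- \frac{17}{5} + \frac{V}{5}\right) = -4 + \frac{V}{5}$)
$\left(-18288 + T{\left(\frac{d{\left(4 \right)} + b}{5 + 49},4 + \sqrt{12 + 16} \right)}\right) - 16645 = \left(-18288 - \left(4 - \frac{\left(4^{2} - 360\right) \frac{1}{5 + 49}}{5}\right)\right) - 16645 = \left(-18288 - \left(4 - \frac{\left(16 - 360\right) \frac{1}{54}}{5}\right)\right) - 16645 = \left(-18288 - \left(4 - \frac{\left(-344\right) \frac{1}{54}}{5}\right)\right) - 16645 = \left(-18288 + \left(-4 + \frac{1}{5} \left(- \frac{172}{27}\right)\right)\right) - 16645 = \left(-18288 - \frac{712}{135}\right) - 16645 = - \frac{2469592}{135} - 16645 = - \frac{4716667}{135}$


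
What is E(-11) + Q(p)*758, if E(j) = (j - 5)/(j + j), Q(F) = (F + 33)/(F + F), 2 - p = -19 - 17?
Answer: 296303/418 ≈ 708.86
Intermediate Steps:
p = 38 (p = 2 - (-19 - 17) = 2 - 1*(-36) = 2 + 36 = 38)
Q(F) = (33 + F)/(2*F) (Q(F) = (33 + F)/((2*F)) = (33 + F)*(1/(2*F)) = (33 + F)/(2*F))
E(j) = (-5 + j)/(2*j) (E(j) = (-5 + j)/((2*j)) = (-5 + j)*(1/(2*j)) = (-5 + j)/(2*j))
E(-11) + Q(p)*758 = (1/2)*(-5 - 11)/(-11) + ((1/2)*(33 + 38)/38)*758 = (1/2)*(-1/11)*(-16) + ((1/2)*(1/38)*71)*758 = 8/11 + (71/76)*758 = 8/11 + 26909/38 = 296303/418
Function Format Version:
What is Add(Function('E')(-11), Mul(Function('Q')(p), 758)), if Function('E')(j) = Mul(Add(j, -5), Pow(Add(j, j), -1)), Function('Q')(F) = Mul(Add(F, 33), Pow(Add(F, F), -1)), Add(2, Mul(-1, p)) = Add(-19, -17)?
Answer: Rational(296303, 418) ≈ 708.86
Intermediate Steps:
p = 38 (p = Add(2, Mul(-1, Add(-19, -17))) = Add(2, Mul(-1, -36)) = Add(2, 36) = 38)
Function('Q')(F) = Mul(Rational(1, 2), Pow(F, -1), Add(33, F)) (Function('Q')(F) = Mul(Add(33, F), Pow(Mul(2, F), -1)) = Mul(Add(33, F), Mul(Rational(1, 2), Pow(F, -1))) = Mul(Rational(1, 2), Pow(F, -1), Add(33, F)))
Function('E')(j) = Mul(Rational(1, 2), Pow(j, -1), Add(-5, j)) (Function('E')(j) = Mul(Add(-5, j), Pow(Mul(2, j), -1)) = Mul(Add(-5, j), Mul(Rational(1, 2), Pow(j, -1))) = Mul(Rational(1, 2), Pow(j, -1), Add(-5, j)))
Add(Function('E')(-11), Mul(Function('Q')(p), 758)) = Add(Mul(Rational(1, 2), Pow(-11, -1), Add(-5, -11)), Mul(Mul(Rational(1, 2), Pow(38, -1), Add(33, 38)), 758)) = Add(Mul(Rational(1, 2), Rational(-1, 11), -16), Mul(Mul(Rational(1, 2), Rational(1, 38), 71), 758)) = Add(Rational(8, 11), Mul(Rational(71, 76), 758)) = Add(Rational(8, 11), Rational(26909, 38)) = Rational(296303, 418)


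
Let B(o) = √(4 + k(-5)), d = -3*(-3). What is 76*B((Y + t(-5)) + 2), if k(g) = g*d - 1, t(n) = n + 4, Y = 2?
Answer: 76*I*√42 ≈ 492.54*I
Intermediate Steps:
t(n) = 4 + n
d = 9
k(g) = -1 + 9*g (k(g) = g*9 - 1 = 9*g - 1 = -1 + 9*g)
B(o) = I*√42 (B(o) = √(4 + (-1 + 9*(-5))) = √(4 + (-1 - 45)) = √(4 - 46) = √(-42) = I*√42)
76*B((Y + t(-5)) + 2) = 76*(I*√42) = 76*I*√42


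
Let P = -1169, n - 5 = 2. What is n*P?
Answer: -8183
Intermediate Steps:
n = 7 (n = 5 + 2 = 7)
n*P = 7*(-1169) = -8183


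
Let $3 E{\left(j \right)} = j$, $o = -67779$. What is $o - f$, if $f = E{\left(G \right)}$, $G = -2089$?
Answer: $- \frac{201248}{3} \approx -67083.0$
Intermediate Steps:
$E{\left(j \right)} = \frac{j}{3}$
$f = - \frac{2089}{3}$ ($f = \frac{1}{3} \left(-2089\right) = - \frac{2089}{3} \approx -696.33$)
$o - f = -67779 - - \frac{2089}{3} = -67779 + \frac{2089}{3} = - \frac{201248}{3}$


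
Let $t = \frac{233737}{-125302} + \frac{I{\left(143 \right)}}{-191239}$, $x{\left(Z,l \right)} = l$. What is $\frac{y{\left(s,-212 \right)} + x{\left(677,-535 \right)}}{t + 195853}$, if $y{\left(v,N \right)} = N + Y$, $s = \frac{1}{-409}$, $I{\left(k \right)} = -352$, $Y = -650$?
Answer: $- \frac{98169480826}{13762780518695} \approx -0.007133$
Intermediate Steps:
$s = - \frac{1}{409} \approx -0.002445$
$y{\left(v,N \right)} = -650 + N$ ($y{\left(v,N \right)} = N - 650 = -650 + N$)
$t = - \frac{1440500769}{772988038}$ ($t = \frac{233737}{-125302} - \frac{352}{-191239} = 233737 \left(- \frac{1}{125302}\right) - - \frac{352}{191239} = - \frac{233737}{125302} + \frac{352}{191239} = - \frac{1440500769}{772988038} \approx -1.8635$)
$\frac{y{\left(s,-212 \right)} + x{\left(677,-535 \right)}}{t + 195853} = \frac{\left(-650 - 212\right) - 535}{- \frac{1440500769}{772988038} + 195853} = \frac{-862 - 535}{\frac{151390585705645}{772988038}} = \left(-1397\right) \frac{772988038}{151390585705645} = - \frac{98169480826}{13762780518695}$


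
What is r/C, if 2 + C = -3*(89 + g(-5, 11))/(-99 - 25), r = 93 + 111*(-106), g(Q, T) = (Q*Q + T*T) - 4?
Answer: -1447452/445 ≈ -3252.7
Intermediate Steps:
g(Q, T) = -4 + Q**2 + T**2 (g(Q, T) = (Q**2 + T**2) - 4 = -4 + Q**2 + T**2)
r = -11673 (r = 93 - 11766 = -11673)
C = 445/124 (C = -2 - 3*(89 + (-4 + (-5)**2 + 11**2))/(-99 - 25) = -2 - 3*(89 + (-4 + 25 + 121))/(-124) = -2 - 3*(89 + 142)*(-1)/124 = -2 - 693*(-1)/124 = -2 - 3*(-231/124) = -2 + 693/124 = 445/124 ≈ 3.5887)
r/C = -11673/445/124 = -11673*124/445 = -1447452/445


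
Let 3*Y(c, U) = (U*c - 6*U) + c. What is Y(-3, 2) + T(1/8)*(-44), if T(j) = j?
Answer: -25/2 ≈ -12.500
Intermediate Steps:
Y(c, U) = -2*U + c/3 + U*c/3 (Y(c, U) = ((U*c - 6*U) + c)/3 = ((-6*U + U*c) + c)/3 = (c - 6*U + U*c)/3 = -2*U + c/3 + U*c/3)
Y(-3, 2) + T(1/8)*(-44) = (-2*2 + (1/3)*(-3) + (1/3)*2*(-3)) - 44/8 = (-4 - 1 - 2) + (1/8)*(-44) = -7 - 11/2 = -25/2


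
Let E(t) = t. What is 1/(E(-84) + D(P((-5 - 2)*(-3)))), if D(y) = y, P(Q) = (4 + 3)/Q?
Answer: -3/251 ≈ -0.011952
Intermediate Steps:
P(Q) = 7/Q
1/(E(-84) + D(P((-5 - 2)*(-3)))) = 1/(-84 + 7/(((-5 - 2)*(-3)))) = 1/(-84 + 7/((-7*(-3)))) = 1/(-84 + 7/21) = 1/(-84 + 7*(1/21)) = 1/(-84 + ⅓) = 1/(-251/3) = -3/251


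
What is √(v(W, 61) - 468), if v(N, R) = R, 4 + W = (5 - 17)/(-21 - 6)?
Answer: I*√407 ≈ 20.174*I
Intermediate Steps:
W = -32/9 (W = -4 + (5 - 17)/(-21 - 6) = -4 - 12/(-27) = -4 - 12*(-1/27) = -4 + 4/9 = -32/9 ≈ -3.5556)
√(v(W, 61) - 468) = √(61 - 468) = √(-407) = I*√407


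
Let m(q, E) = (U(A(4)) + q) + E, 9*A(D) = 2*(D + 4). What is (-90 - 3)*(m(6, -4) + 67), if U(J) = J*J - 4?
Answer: -171151/27 ≈ -6338.9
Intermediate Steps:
A(D) = 8/9 + 2*D/9 (A(D) = (2*(D + 4))/9 = (2*(4 + D))/9 = (8 + 2*D)/9 = 8/9 + 2*D/9)
U(J) = -4 + J**2 (U(J) = J**2 - 4 = -4 + J**2)
m(q, E) = -68/81 + E + q (m(q, E) = ((-4 + (8/9 + (2/9)*4)**2) + q) + E = ((-4 + (8/9 + 8/9)**2) + q) + E = ((-4 + (16/9)**2) + q) + E = ((-4 + 256/81) + q) + E = (-68/81 + q) + E = -68/81 + E + q)
(-90 - 3)*(m(6, -4) + 67) = (-90 - 3)*((-68/81 - 4 + 6) + 67) = -93*(94/81 + 67) = -93*5521/81 = -171151/27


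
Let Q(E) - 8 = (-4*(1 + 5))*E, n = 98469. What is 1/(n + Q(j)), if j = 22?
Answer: 1/97949 ≈ 1.0209e-5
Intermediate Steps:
Q(E) = 8 - 24*E (Q(E) = 8 + (-4*(1 + 5))*E = 8 + (-4*6)*E = 8 - 24*E)
1/(n + Q(j)) = 1/(98469 + (8 - 24*22)) = 1/(98469 + (8 - 528)) = 1/(98469 - 520) = 1/97949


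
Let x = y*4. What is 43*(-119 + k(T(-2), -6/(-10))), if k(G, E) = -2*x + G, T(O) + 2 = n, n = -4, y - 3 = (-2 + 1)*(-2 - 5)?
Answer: -8815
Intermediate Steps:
y = 10 (y = 3 + (-2 + 1)*(-2 - 5) = 3 - 1*(-7) = 3 + 7 = 10)
T(O) = -6 (T(O) = -2 - 4 = -6)
x = 40 (x = 10*4 = 40)
k(G, E) = -80 + G (k(G, E) = -2*40 + G = -80 + G)
43*(-119 + k(T(-2), -6/(-10))) = 43*(-119 + (-80 - 6)) = 43*(-119 - 86) = 43*(-205) = -8815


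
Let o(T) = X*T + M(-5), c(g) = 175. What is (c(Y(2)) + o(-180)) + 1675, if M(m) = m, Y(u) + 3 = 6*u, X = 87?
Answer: -13815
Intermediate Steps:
Y(u) = -3 + 6*u
o(T) = -5 + 87*T (o(T) = 87*T - 5 = -5 + 87*T)
(c(Y(2)) + o(-180)) + 1675 = (175 + (-5 + 87*(-180))) + 1675 = (175 + (-5 - 15660)) + 1675 = (175 - 15665) + 1675 = -15490 + 1675 = -13815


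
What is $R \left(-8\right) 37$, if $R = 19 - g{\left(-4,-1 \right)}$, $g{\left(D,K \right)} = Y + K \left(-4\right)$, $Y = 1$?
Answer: $-4144$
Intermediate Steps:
$g{\left(D,K \right)} = 1 - 4 K$ ($g{\left(D,K \right)} = 1 + K \left(-4\right) = 1 - 4 K$)
$R = 14$ ($R = 19 - \left(1 - -4\right) = 19 - \left(1 + 4\right) = 19 - 5 = 14$)
$R \left(-8\right) 37 = 14 \left(-8\right) 37 = \left(-112\right) 37 = -4144$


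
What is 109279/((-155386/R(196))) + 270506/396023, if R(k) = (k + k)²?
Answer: -475005321302898/4395459277 ≈ -1.0807e+5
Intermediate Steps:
R(k) = 4*k² (R(k) = (2*k)² = 4*k²)
109279/((-155386/R(196))) + 270506/396023 = 109279/((-155386/(4*196²))) + 270506/396023 = 109279/((-155386/(4*38416))) + 270506*(1/396023) = 109279/((-155386/153664)) + 270506/396023 = 109279/((-155386*1/153664)) + 270506/396023 = 109279/(-11099/10976) + 270506/396023 = 109279*(-10976/11099) + 270506/396023 = -1199446304/11099 + 270506/396023 = -475005321302898/4395459277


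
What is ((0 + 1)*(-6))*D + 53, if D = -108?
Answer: 701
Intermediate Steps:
((0 + 1)*(-6))*D + 53 = ((0 + 1)*(-6))*(-108) + 53 = (1*(-6))*(-108) + 53 = -6*(-108) + 53 = 648 + 53 = 701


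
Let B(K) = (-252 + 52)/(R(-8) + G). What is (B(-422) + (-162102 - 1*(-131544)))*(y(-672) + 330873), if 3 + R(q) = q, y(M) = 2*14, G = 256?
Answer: -495485201182/49 ≈ -1.0112e+10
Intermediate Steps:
y(M) = 28
R(q) = -3 + q
B(K) = -40/49 (B(K) = (-252 + 52)/((-3 - 8) + 256) = -200/(-11 + 256) = -200/245 = -200*1/245 = -40/49)
(B(-422) + (-162102 - 1*(-131544)))*(y(-672) + 330873) = (-40/49 + (-162102 - 1*(-131544)))*(28 + 330873) = (-40/49 + (-162102 + 131544))*330901 = (-40/49 - 30558)*330901 = -1497382/49*330901 = -495485201182/49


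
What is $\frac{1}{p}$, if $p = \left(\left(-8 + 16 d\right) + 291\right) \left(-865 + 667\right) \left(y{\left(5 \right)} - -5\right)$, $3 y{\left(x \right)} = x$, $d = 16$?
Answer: $- \frac{1}{711480} \approx -1.4055 \cdot 10^{-6}$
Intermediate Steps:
$y{\left(x \right)} = \frac{x}{3}$
$p = -711480$ ($p = \left(\left(-8 + 16 \cdot 16\right) + 291\right) \left(-865 + 667\right) \left(\frac{1}{3} \cdot 5 - -5\right) = \left(\left(-8 + 256\right) + 291\right) \left(-198\right) \left(\frac{5}{3} + 5\right) = \left(248 + 291\right) \left(-198\right) \frac{20}{3} = 539 \left(-198\right) \frac{20}{3} = \left(-106722\right) \frac{20}{3} = -711480$)
$\frac{1}{p} = \frac{1}{-711480} = - \frac{1}{711480}$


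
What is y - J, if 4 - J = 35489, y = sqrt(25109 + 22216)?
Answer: 35485 + 5*sqrt(1893) ≈ 35703.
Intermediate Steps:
y = 5*sqrt(1893) (y = sqrt(47325) = 5*sqrt(1893) ≈ 217.54)
J = -35485 (J = 4 - 1*35489 = 4 - 35489 = -35485)
y - J = 5*sqrt(1893) - 1*(-35485) = 5*sqrt(1893) + 35485 = 35485 + 5*sqrt(1893)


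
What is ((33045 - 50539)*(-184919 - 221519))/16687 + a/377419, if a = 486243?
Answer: 2683542641030809/6297990853 ≈ 4.2610e+5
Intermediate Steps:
((33045 - 50539)*(-184919 - 221519))/16687 + a/377419 = ((33045 - 50539)*(-184919 - 221519))/16687 + 486243/377419 = -17494*(-406438)*(1/16687) + 486243*(1/377419) = 7110226372*(1/16687) + 486243/377419 = 7110226372/16687 + 486243/377419 = 2683542641030809/6297990853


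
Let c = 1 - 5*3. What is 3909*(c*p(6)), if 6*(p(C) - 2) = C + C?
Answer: -218904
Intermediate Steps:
p(C) = 2 + C/3 (p(C) = 2 + (C + C)/6 = 2 + (2*C)/6 = 2 + C/3)
c = -14 (c = 1 - 15 = -14)
3909*(c*p(6)) = 3909*(-14*(2 + (⅓)*6)) = 3909*(-14*(2 + 2)) = 3909*(-14*4) = 3909*(-56) = -218904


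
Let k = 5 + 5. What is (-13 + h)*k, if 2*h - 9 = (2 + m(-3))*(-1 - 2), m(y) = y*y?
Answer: -250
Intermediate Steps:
m(y) = y²
k = 10
h = -12 (h = 9/2 + ((2 + (-3)²)*(-1 - 2))/2 = 9/2 + ((2 + 9)*(-3))/2 = 9/2 + (11*(-3))/2 = 9/2 + (½)*(-33) = 9/2 - 33/2 = -12)
(-13 + h)*k = (-13 - 12)*10 = -25*10 = -250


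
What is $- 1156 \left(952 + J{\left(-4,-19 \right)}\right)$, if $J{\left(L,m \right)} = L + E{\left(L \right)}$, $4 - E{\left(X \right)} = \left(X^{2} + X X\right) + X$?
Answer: $-1068144$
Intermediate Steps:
$E{\left(X \right)} = 4 - X - 2 X^{2}$ ($E{\left(X \right)} = 4 - \left(\left(X^{2} + X X\right) + X\right) = 4 - \left(\left(X^{2} + X^{2}\right) + X\right) = 4 - \left(2 X^{2} + X\right) = 4 - \left(X + 2 X^{2}\right) = 4 - X - 2 X^{2}$)
$J{\left(L,m \right)} = 4 - 2 L^{2}$ ($J{\left(L,m \right)} = L - \left(-4 + L + 2 L^{2}\right) = 4 - 2 L^{2}$)
$- 1156 \left(952 + J{\left(-4,-19 \right)}\right) = - 1156 \left(952 + \left(4 - 2 \left(-4\right)^{2}\right)\right) = - 1156 \left(952 + \left(4 - 32\right)\right) = - 1156 \left(952 - 28\right) = \left(-1156\right) 924 = -1068144$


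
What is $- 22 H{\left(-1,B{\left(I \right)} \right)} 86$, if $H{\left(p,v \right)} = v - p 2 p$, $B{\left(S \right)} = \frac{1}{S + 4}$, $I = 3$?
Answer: $\frac{24596}{7} \approx 3513.7$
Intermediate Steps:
$B{\left(S \right)} = \frac{1}{4 + S}$
$H{\left(p,v \right)} = v - 2 p^{2}$ ($H{\left(p,v \right)} = v - 2 p p = v - 2 p^{2}$)
$- 22 H{\left(-1,B{\left(I \right)} \right)} 86 = - 22 \left(\frac{1}{4 + 3} - 2 \left(-1\right)^{2}\right) 86 = - 22 \left(\frac{1}{7} - 2\right) 86 = \left(-22\right) \left(- \frac{13}{7}\right) 86 = \frac{286}{7} \cdot 86 = \frac{24596}{7}$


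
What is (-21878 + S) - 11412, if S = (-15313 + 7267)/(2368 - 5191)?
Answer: -31323208/941 ≈ -33287.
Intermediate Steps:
S = 2682/941 (S = -8046/(-2823) = -8046*(-1/2823) = 2682/941 ≈ 2.8502)
(-21878 + S) - 11412 = (-21878 + 2682/941) - 11412 = -20584516/941 - 11412 = -31323208/941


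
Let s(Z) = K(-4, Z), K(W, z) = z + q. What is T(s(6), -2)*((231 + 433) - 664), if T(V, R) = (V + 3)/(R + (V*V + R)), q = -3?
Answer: 0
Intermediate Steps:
K(W, z) = -3 + z (K(W, z) = z - 3 = -3 + z)
s(Z) = -3 + Z
T(V, R) = (3 + V)/(V² + 2*R) (T(V, R) = (3 + V)/(R + (V² + R)) = (3 + V)/(R + (R + V²)) = (3 + V)/(V² + 2*R))
T(s(6), -2)*((231 + 433) - 664) = ((3 + (-3 + 6))/((-3 + 6)² + 2*(-2)))*((231 + 433) - 664) = ((3 + 3)/(3² - 4))*(664 - 664) = (6/(9 - 4))*0 = (6/5)*0 = 0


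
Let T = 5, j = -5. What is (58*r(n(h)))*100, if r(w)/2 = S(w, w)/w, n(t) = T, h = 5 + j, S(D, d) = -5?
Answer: -11600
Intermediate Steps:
h = 0 (h = 5 - 5 = 0)
n(t) = 5
r(w) = -10/w (r(w) = 2*(-5/w) = -10/w)
(58*r(n(h)))*100 = (58*(-10/5))*100 = (58*(-10*⅕))*100 = (58*(-2))*100 = -116*100 = -11600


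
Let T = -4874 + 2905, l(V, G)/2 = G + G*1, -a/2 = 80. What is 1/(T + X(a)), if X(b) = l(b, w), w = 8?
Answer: -1/1937 ≈ -0.00051626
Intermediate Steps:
a = -160 (a = -2*80 = -160)
l(V, G) = 4*G (l(V, G) = 2*(G + G*1) = 2*(G + G) = 2*(2*G) = 4*G)
X(b) = 32 (X(b) = 4*8 = 32)
T = -1969
1/(T + X(a)) = 1/(-1969 + 32) = 1/(-1937) = -1/1937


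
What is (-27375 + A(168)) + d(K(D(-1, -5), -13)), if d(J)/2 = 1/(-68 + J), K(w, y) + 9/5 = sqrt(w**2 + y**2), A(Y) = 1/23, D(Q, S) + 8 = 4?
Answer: -36888451047/1347524 - 25*sqrt(185)/58588 ≈ -27375.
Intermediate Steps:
D(Q, S) = -4 (D(Q, S) = -8 + 4 = -4)
A(Y) = 1/23
K(w, y) = -9/5 + sqrt(w**2 + y**2)
d(J) = 2/(-68 + J)
(-27375 + A(168)) + d(K(D(-1, -5), -13)) = (-27375 + 1/23) + 2/(-68 + (-9/5 + sqrt((-4)**2 + (-13)**2))) = -629624/23 + 2/(-68 + (-9/5 + sqrt(16 + 169))) = -629624/23 + 2/(-68 + (-9/5 + sqrt(185))) = -629624/23 + 2/(-349/5 + sqrt(185))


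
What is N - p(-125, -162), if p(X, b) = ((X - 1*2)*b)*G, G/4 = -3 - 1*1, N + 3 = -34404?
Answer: 294777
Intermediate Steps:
N = -34407 (N = -3 - 34404 = -34407)
G = -16 (G = 4*(-3 - 1*1) = 4*(-3 - 1) = 4*(-4) = -16)
p(X, b) = -16*b*(-2 + X) (p(X, b) = ((X - 1*2)*b)*(-16) = ((X - 2)*b)*(-16) = ((-2 + X)*b)*(-16) = (b*(-2 + X))*(-16) = -16*b*(-2 + X))
N - p(-125, -162) = -34407 - 16*(-162)*(2 - 1*(-125)) = -34407 - 16*(-162)*(2 + 125) = -34407 - 16*(-162)*127 = -34407 - 1*(-329184) = -34407 + 329184 = 294777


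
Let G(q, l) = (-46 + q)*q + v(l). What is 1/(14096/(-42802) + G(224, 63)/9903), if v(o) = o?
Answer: 211934103/784852591 ≈ 0.27003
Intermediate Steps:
G(q, l) = l + q*(-46 + q) (G(q, l) = (-46 + q)*q + l = q*(-46 + q) + l = l + q*(-46 + q))
1/(14096/(-42802) + G(224, 63)/9903) = 1/(14096/(-42802) + (63 + 224² - 46*224)/9903) = 1/(14096*(-1/42802) + (63 + 50176 - 10304)*(1/9903)) = 1/(-7048/21401 + 39935*(1/9903)) = 1/(-7048/21401 + 39935/9903) = 1/(784852591/211934103) = 211934103/784852591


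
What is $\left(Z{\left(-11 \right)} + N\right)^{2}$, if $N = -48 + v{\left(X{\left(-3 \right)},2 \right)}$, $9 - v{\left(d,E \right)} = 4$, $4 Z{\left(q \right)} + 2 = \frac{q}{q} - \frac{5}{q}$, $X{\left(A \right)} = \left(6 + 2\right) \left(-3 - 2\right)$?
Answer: $\frac{900601}{484} \approx 1860.7$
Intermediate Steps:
$X{\left(A \right)} = -40$ ($X{\left(A \right)} = 8 \left(-5\right) = -40$)
$Z{\left(q \right)} = - \frac{1}{4} - \frac{5}{4 q}$ ($Z{\left(q \right)} = - \frac{1}{2} + \frac{\frac{q}{q} - \frac{5}{q}}{4} = - \frac{1}{2} + \frac{1 - \frac{5}{q}}{4} = - \frac{1}{2} + \left(\frac{1}{4} - \frac{5}{4 q}\right) = - \frac{1}{4} - \frac{5}{4 q}$)
$v{\left(d,E \right)} = 5$ ($v{\left(d,E \right)} = 9 - 4 = 5$)
$N = -43$ ($N = -48 + 5 = -43$)
$\left(Z{\left(-11 \right)} + N\right)^{2} = \left(\frac{-5 - -11}{4 \left(-11\right)} - 43\right)^{2} = \left(\frac{1}{4} \left(- \frac{1}{11}\right) \left(-5 + 11\right) - 43\right)^{2} = \left(\frac{1}{4} \left(- \frac{1}{11}\right) 6 - 43\right)^{2} = \left(- \frac{3}{22} - 43\right)^{2} = \left(- \frac{949}{22}\right)^{2} = \frac{900601}{484}$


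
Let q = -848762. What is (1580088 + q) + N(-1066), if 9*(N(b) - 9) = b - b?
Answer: 731335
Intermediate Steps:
N(b) = 9 (N(b) = 9 + (b - b)/9 = 9 + (⅑)*0 = 9 + 0 = 9)
(1580088 + q) + N(-1066) = (1580088 - 848762) + 9 = 731326 + 9 = 731335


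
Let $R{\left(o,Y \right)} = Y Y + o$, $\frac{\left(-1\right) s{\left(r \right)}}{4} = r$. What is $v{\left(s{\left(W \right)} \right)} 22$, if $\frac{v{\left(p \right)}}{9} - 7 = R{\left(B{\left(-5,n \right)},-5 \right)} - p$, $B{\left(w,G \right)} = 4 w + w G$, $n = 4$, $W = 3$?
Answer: $792$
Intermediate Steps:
$s{\left(r \right)} = - 4 r$
$B{\left(w,G \right)} = 4 w + G w$
$R{\left(o,Y \right)} = o + Y^{2}$ ($R{\left(o,Y \right)} = Y^{2} + o = o + Y^{2}$)
$v{\left(p \right)} = -72 - 9 p$ ($v{\left(p \right)} = 63 + 9 \left(\left(- 5 \left(4 + 4\right) + \left(-5\right)^{2}\right) - p\right) = 63 + 9 \left(\left(\left(-5\right) 8 + 25\right) - p\right) = 63 + 9 \left(\left(-40 + 25\right) - p\right) = 63 + 9 \left(-15 - p\right) = 63 - \left(135 + 9 p\right) = -72 - 9 p$)
$v{\left(s{\left(W \right)} \right)} 22 = \left(-72 - 9 \left(\left(-4\right) 3\right)\right) 22 = \left(-72 - -108\right) 22 = \left(-72 + 108\right) 22 = 36 \cdot 22 = 792$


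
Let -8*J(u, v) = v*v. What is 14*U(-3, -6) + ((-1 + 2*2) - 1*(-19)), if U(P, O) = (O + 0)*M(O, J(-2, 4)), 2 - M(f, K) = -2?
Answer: -314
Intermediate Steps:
J(u, v) = -v²/8 (J(u, v) = -v*v/8 = -v²/8)
M(f, K) = 4 (M(f, K) = 2 - 1*(-2) = 2 + 2 = 4)
U(P, O) = 4*O (U(P, O) = (O + 0)*4 = O*4 = 4*O)
14*U(-3, -6) + ((-1 + 2*2) - 1*(-19)) = 14*(4*(-6)) + ((-1 + 2*2) - 1*(-19)) = 14*(-24) + ((-1 + 4) + 19) = -336 + (3 + 19) = -336 + 22 = -314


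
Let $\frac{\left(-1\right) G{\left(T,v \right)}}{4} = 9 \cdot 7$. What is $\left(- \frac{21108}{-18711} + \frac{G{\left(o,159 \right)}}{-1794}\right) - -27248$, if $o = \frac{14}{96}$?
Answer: $\frac{50816152742}{1864863} \approx 27249.0$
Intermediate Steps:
$o = \frac{7}{48}$ ($o = 14 \cdot \frac{1}{96} = \frac{7}{48} \approx 0.14583$)
$G{\left(T,v \right)} = -252$ ($G{\left(T,v \right)} = - 4 \cdot 9 \cdot 7 = \left(-4\right) 63 = -252$)
$\left(- \frac{21108}{-18711} + \frac{G{\left(o,159 \right)}}{-1794}\right) - -27248 = \left(- \frac{21108}{-18711} - \frac{252}{-1794}\right) - -27248 = \left(\left(-21108\right) \left(- \frac{1}{18711}\right) - - \frac{42}{299}\right) + 27248 = \left(\frac{7036}{6237} + \frac{42}{299}\right) + 27248 = \frac{2365718}{1864863} + 27248 = \frac{50816152742}{1864863}$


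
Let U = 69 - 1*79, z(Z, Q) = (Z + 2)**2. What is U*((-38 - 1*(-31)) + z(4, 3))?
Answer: -290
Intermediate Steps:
z(Z, Q) = (2 + Z)**2
U = -10 (U = 69 - 79 = -10)
U*((-38 - 1*(-31)) + z(4, 3)) = -10*((-38 - 1*(-31)) + (2 + 4)**2) = -10*((-38 + 31) + 6**2) = -10*(-7 + 36) = -10*29 = -290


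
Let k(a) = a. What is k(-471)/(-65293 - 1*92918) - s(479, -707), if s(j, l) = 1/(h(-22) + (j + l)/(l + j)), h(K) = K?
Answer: 6226/123053 ≈ 0.050596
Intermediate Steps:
s(j, l) = -1/21 (s(j, l) = 1/(-22 + (j + l)/(l + j)) = 1/(-22 + (j + l)/(j + l)) = 1/(-22 + 1) = 1/(-21) = -1/21)
k(-471)/(-65293 - 1*92918) - s(479, -707) = -471/(-65293 - 1*92918) - 1*(-1/21) = -471/(-65293 - 92918) + 1/21 = -471/(-158211) + 1/21 = -471*(-1/158211) + 1/21 = 157/52737 + 1/21 = 6226/123053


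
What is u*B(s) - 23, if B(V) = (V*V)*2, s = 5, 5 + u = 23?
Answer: 877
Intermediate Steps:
u = 18 (u = -5 + 23 = 18)
B(V) = 2*V² (B(V) = V²*2 = 2*V²)
u*B(s) - 23 = 18*(2*5²) - 23 = 18*(2*25) - 23 = 18*50 - 23 = 900 - 23 = 877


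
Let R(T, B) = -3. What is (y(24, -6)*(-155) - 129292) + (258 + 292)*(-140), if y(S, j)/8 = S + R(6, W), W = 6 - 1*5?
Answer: -232332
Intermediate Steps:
W = 1 (W = 6 - 5 = 1)
y(S, j) = -24 + 8*S (y(S, j) = 8*(S - 3) = 8*(-3 + S) = -24 + 8*S)
(y(24, -6)*(-155) - 129292) + (258 + 292)*(-140) = ((-24 + 8*24)*(-155) - 129292) + (258 + 292)*(-140) = ((-24 + 192)*(-155) - 129292) + 550*(-140) = (168*(-155) - 129292) - 77000 = (-26040 - 129292) - 77000 = -155332 - 77000 = -232332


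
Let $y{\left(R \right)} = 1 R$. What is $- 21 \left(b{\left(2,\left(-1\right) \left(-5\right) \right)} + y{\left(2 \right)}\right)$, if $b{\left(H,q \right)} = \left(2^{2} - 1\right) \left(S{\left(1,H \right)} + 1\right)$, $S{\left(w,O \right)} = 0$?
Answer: $-105$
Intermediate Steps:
$y{\left(R \right)} = R$
$b{\left(H,q \right)} = 3$ ($b{\left(H,q \right)} = \left(2^{2} - 1\right) \left(0 + 1\right) = \left(4 - 1\right) 1 = 3 \cdot 1 = 3$)
$- 21 \left(b{\left(2,\left(-1\right) \left(-5\right) \right)} + y{\left(2 \right)}\right) = - 21 \left(3 + 2\right) = \left(-21\right) 5 = -105$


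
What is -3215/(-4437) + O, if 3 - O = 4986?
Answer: -22106356/4437 ≈ -4982.3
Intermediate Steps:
O = -4983 (O = 3 - 1*4986 = 3 - 4986 = -4983)
-3215/(-4437) + O = -3215/(-4437) - 4983 = -3215*(-1/4437) - 4983 = 3215/4437 - 4983 = -22106356/4437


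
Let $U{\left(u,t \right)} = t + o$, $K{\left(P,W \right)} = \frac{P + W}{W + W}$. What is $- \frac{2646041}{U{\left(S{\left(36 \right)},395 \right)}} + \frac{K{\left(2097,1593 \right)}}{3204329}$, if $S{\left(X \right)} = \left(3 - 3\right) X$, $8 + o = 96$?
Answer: $- \frac{166749456248282}{30437921171} \approx -5478.3$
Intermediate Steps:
$o = 88$ ($o = -8 + 96 = 88$)
$S{\left(X \right)} = 0$ ($S{\left(X \right)} = 0 X = 0$)
$K{\left(P,W \right)} = \frac{P + W}{2 W}$
$U{\left(u,t \right)} = 88 + t$ ($U{\left(u,t \right)} = t + 88 = 88 + t$)
$- \frac{2646041}{U{\left(S{\left(36 \right)},395 \right)}} + \frac{K{\left(2097,1593 \right)}}{3204329} = - \frac{2646041}{88 + 395} + \frac{\frac{1}{2} \cdot \frac{1}{1593} \left(2097 + 1593\right)}{3204329} = - \frac{2646041}{483} + \frac{1}{2} \cdot \frac{1}{1593} \cdot 3690 \cdot \frac{1}{3204329} = \left(-2646041\right) \frac{1}{483} + \frac{205}{177} \cdot \frac{1}{3204329} = - \frac{2646041}{483} + \frac{205}{567166233} = - \frac{166749456248282}{30437921171}$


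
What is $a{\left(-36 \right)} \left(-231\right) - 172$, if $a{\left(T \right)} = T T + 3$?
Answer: $-300241$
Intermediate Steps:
$a{\left(T \right)} = 3 + T^{2}$ ($a{\left(T \right)} = T^{2} + 3 = 3 + T^{2}$)
$a{\left(-36 \right)} \left(-231\right) - 172 = \left(3 + \left(-36\right)^{2}\right) \left(-231\right) - 172 = \left(3 + 1296\right) \left(-231\right) - 172 = 1299 \left(-231\right) - 172 = -300069 - 172 = -300241$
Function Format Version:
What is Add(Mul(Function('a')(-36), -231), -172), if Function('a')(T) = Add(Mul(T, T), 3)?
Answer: -300241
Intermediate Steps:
Function('a')(T) = Add(3, Pow(T, 2)) (Function('a')(T) = Add(Pow(T, 2), 3) = Add(3, Pow(T, 2)))
Add(Mul(Function('a')(-36), -231), -172) = Add(Mul(Add(3, Pow(-36, 2)), -231), -172) = Add(Mul(Add(3, 1296), -231), -172) = Add(Mul(1299, -231), -172) = Add(-300069, -172) = -300241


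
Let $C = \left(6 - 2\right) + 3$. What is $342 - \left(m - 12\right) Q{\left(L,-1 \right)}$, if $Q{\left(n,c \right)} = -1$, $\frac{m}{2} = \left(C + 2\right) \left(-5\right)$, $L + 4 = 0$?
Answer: $240$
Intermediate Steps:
$L = -4$ ($L = -4 + 0 = -4$)
$C = 7$ ($C = 4 + 3 = 7$)
$m = -90$ ($m = 2 \left(7 + 2\right) \left(-5\right) = 2 \cdot 9 \left(-5\right) = 2 \left(-45\right) = -90$)
$342 - \left(m - 12\right) Q{\left(L,-1 \right)} = 342 - \left(-90 - 12\right) \left(-1\right) = 342 - \left(-102\right) \left(-1\right) = 342 - 102 = 240$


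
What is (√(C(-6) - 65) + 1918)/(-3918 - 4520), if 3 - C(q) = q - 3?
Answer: -959/4219 - I*√53/8438 ≈ -0.2273 - 0.00086278*I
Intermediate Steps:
C(q) = 6 - q (C(q) = 3 - (q - 3) = 3 - (-3 + q) = 3 + (3 - q) = 6 - q)
(√(C(-6) - 65) + 1918)/(-3918 - 4520) = (√((6 - 1*(-6)) - 65) + 1918)/(-3918 - 4520) = (√((6 + 6) - 65) + 1918)/(-8438) = (√(12 - 65) + 1918)*(-1/8438) = (√(-53) + 1918)*(-1/8438) = (I*√53 + 1918)*(-1/8438) = (1918 + I*√53)*(-1/8438) = -959/4219 - I*√53/8438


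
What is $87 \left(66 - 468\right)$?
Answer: $-34974$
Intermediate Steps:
$87 \left(66 - 468\right) = 87 \left(-402\right) = -34974$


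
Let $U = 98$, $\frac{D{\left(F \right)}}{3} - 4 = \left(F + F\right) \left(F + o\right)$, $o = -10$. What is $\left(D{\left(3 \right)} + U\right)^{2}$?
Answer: $256$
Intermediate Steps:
$D{\left(F \right)} = 12 + 6 F \left(-10 + F\right)$ ($D{\left(F \right)} = 12 + 3 \left(F + F\right) \left(F - 10\right) = 12 + 3 \cdot 2 F \left(-10 + F\right) = 12 + 6 F \left(-10 + F\right)$)
$\left(D{\left(3 \right)} + U\right)^{2} = \left(\left(12 - 180 + 6 \cdot 3^{2}\right) + 98\right)^{2} = \left(\left(12 - 180 + 6 \cdot 9\right) + 98\right)^{2} = \left(\left(12 - 180 + 54\right) + 98\right)^{2} = \left(-114 + 98\right)^{2} = \left(-16\right)^{2} = 256$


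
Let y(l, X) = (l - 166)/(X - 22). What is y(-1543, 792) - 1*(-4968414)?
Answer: 3825677071/770 ≈ 4.9684e+6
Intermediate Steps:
y(l, X) = (-166 + l)/(-22 + X)
y(-1543, 792) - 1*(-4968414) = (-166 - 1543)/(-22 + 792) - 1*(-4968414) = -1709/770 + 4968414 = 3825677071/770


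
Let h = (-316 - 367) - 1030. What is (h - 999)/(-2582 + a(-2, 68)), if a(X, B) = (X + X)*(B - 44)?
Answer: 1356/1339 ≈ 1.0127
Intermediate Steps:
h = -1713 (h = -683 - 1030 = -1713)
a(X, B) = 2*X*(-44 + B) (a(X, B) = (2*X)*(-44 + B) = 2*X*(-44 + B))
(h - 999)/(-2582 + a(-2, 68)) = (-1713 - 999)/(-2582 + 2*(-2)*(-44 + 68)) = -2712/(-2582 + 2*(-2)*24) = -2712/(-2582 - 96) = -2712/(-2678) = -2712*(-1/2678) = 1356/1339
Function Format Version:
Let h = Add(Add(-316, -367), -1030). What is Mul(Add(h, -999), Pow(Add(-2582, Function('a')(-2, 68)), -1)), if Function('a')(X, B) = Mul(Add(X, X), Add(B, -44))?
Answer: Rational(1356, 1339) ≈ 1.0127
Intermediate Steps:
h = -1713 (h = Add(-683, -1030) = -1713)
Function('a')(X, B) = Mul(2, X, Add(-44, B)) (Function('a')(X, B) = Mul(Mul(2, X), Add(-44, B)) = Mul(2, X, Add(-44, B)))
Mul(Add(h, -999), Pow(Add(-2582, Function('a')(-2, 68)), -1)) = Mul(Add(-1713, -999), Pow(Add(-2582, Mul(2, -2, Add(-44, 68))), -1)) = Mul(-2712, Pow(Add(-2582, Mul(2, -2, 24)), -1)) = Mul(-2712, Pow(Add(-2582, -96), -1)) = Mul(-2712, Pow(-2678, -1)) = Mul(-2712, Rational(-1, 2678)) = Rational(1356, 1339)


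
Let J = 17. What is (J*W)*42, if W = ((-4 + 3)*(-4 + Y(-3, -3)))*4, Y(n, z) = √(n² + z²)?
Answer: 11424 - 8568*√2 ≈ -692.98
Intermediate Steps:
W = 16 - 12*√2 (W = ((-4 + 3)*(-4 + √((-3)² + (-3)²)))*4 = -(-4 + √(9 + 9))*4 = -(-4 + √18)*4 = -(-4 + 3*√2)*4 = (4 - 3*√2)*4 = 16 - 12*√2 ≈ -0.97056)
(J*W)*42 = (17*(16 - 12*√2))*42 = (272 - 204*√2)*42 = 11424 - 8568*√2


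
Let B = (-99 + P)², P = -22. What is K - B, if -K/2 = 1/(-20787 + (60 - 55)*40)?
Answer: -301414265/20587 ≈ -14641.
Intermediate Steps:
K = 2/20587 (K = -2/(-20787 + (60 - 55)*40) = -2/(-20787 + 5*40) = -2/(-20787 + 200) = -2/(-20587) = -2*(-1/20587) = 2/20587 ≈ 9.7149e-5)
B = 14641 (B = (-99 - 22)² = (-121)² = 14641)
K - B = 2/20587 - 1*14641 = 2/20587 - 14641 = -301414265/20587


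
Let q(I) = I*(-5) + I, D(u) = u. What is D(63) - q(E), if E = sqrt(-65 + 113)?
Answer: 63 + 16*sqrt(3) ≈ 90.713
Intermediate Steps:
E = 4*sqrt(3) (E = sqrt(48) = 4*sqrt(3) ≈ 6.9282)
q(I) = -4*I (q(I) = -5*I + I = -4*I)
D(63) - q(E) = 63 - (-4)*4*sqrt(3) = 63 - (-16)*sqrt(3) = 63 + 16*sqrt(3)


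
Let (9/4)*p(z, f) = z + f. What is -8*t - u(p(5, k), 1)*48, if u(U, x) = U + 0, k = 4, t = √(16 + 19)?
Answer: -192 - 8*√35 ≈ -239.33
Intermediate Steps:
t = √35 ≈ 5.9161
p(z, f) = 4*f/9 + 4*z/9 (p(z, f) = 4*(z + f)/9 = 4*(f + z)/9 = 4*f/9 + 4*z/9)
u(U, x) = U
-8*t - u(p(5, k), 1)*48 = -8*√35 - ((4/9)*4 + (4/9)*5)*48 = -8*√35 - (16/9 + 20/9)*48 = -8*√35 - 4*48 = -8*√35 - 1*192 = -8*√35 - 192 = -192 - 8*√35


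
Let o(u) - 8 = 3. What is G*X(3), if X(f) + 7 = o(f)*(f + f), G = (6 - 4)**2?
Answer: 236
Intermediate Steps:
o(u) = 11 (o(u) = 8 + 3 = 11)
G = 4 (G = 2**2 = 4)
X(f) = -7 + 22*f (X(f) = -7 + 11*(f + f) = -7 + 11*(2*f) = -7 + 22*f)
G*X(3) = 4*(-7 + 22*3) = 4*(-7 + 66) = 4*59 = 236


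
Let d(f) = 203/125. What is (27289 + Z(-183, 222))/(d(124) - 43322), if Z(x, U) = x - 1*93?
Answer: -3376625/5415047 ≈ -0.62356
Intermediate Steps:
d(f) = 203/125 (d(f) = 203*(1/125) = 203/125)
Z(x, U) = -93 + x (Z(x, U) = x - 93 = -93 + x)
(27289 + Z(-183, 222))/(d(124) - 43322) = (27289 + (-93 - 183))/(203/125 - 43322) = (27289 - 276)/(-5415047/125) = 27013*(-125/5415047) = -3376625/5415047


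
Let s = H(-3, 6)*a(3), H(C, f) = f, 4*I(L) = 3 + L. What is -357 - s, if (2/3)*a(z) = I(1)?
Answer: -366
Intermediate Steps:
I(L) = 3/4 + L/4 (I(L) = (3 + L)/4 = 3/4 + L/4)
a(z) = 3/2 (a(z) = 3*(3/4 + (1/4)*1)/2 = 3*(3/4 + 1/4)/2 = (3/2)*1 = 3/2)
s = 9 (s = 6*(3/2) = 9)
-357 - s = -357 - 1*9 = -357 - 9 = -366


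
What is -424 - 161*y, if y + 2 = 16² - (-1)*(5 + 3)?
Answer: -42606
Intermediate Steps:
y = 262 (y = -2 + (16² - (-1)*(5 + 3)) = -2 + (256 - (-1)*8) = -2 + (256 - 1*(-8)) = -2 + (256 + 8) = -2 + 264 = 262)
-424 - 161*y = -424 - 161*262 = -424 - 42182 = -42606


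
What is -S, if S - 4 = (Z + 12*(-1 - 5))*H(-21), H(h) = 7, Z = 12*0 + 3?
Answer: 479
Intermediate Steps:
Z = 3 (Z = 0 + 3 = 3)
S = -479 (S = 4 + (3 + 12*(-1 - 5))*7 = 4 + (3 + 12*(-6))*7 = 4 + (3 - 72)*7 = 4 - 69*7 = 4 - 483 = -479)
-S = -1*(-479) = 479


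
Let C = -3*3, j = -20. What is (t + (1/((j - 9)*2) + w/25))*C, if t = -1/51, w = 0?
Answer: 327/986 ≈ 0.33164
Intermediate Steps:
t = -1/51 (t = -1*1/51 = -1/51 ≈ -0.019608)
C = -9
(t + (1/((j - 9)*2) + w/25))*C = (-1/51 + (1/(-20 - 9*2) + 0/25))*(-9) = (-1/51 + ((½)/(-29) + 0*(1/25)))*(-9) = (-1/51 + (-1/29*½ + 0))*(-9) = (-1/51 + (-1/58 + 0))*(-9) = (-1/51 - 1/58)*(-9) = -109/2958*(-9) = 327/986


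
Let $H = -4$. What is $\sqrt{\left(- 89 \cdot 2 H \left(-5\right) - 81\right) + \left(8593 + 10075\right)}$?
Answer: $\sqrt{15027} \approx 122.58$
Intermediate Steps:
$\sqrt{\left(- 89 \cdot 2 H \left(-5\right) - 81\right) + \left(8593 + 10075\right)} = \sqrt{\left(- 89 \cdot 2 \left(-4\right) \left(-5\right) - 81\right) + \left(8593 + 10075\right)} = \sqrt{\left(- 89 \left(\left(-8\right) \left(-5\right)\right) - 81\right) + 18668} = \sqrt{\left(\left(-89\right) 40 - 81\right) + 18668} = \sqrt{\left(-3560 - 81\right) + 18668} = \sqrt{-3641 + 18668} = \sqrt{15027}$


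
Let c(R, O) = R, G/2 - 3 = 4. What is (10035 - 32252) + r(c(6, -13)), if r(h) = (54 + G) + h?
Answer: -22143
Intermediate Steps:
G = 14 (G = 6 + 2*4 = 6 + 8 = 14)
r(h) = 68 + h (r(h) = (54 + 14) + h = 68 + h)
(10035 - 32252) + r(c(6, -13)) = (10035 - 32252) + (68 + 6) = -22217 + 74 = -22143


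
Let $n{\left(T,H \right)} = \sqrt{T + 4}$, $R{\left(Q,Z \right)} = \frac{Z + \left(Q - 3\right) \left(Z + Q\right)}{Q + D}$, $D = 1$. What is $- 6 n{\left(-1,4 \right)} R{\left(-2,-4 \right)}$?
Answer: $156 \sqrt{3} \approx 270.2$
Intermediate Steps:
$R{\left(Q,Z \right)} = \frac{Z + \left(-3 + Q\right) \left(Q + Z\right)}{1 + Q}$ ($R{\left(Q,Z \right)} = \frac{Z + \left(Q - 3\right) \left(Z + Q\right)}{Q + 1} = \frac{Z + \left(-3 + Q\right) \left(Q + Z\right)}{1 + Q}$)
$n{\left(T,H \right)} = \sqrt{4 + T}$
$- 6 n{\left(-1,4 \right)} R{\left(-2,-4 \right)} = - 6 \sqrt{4 - 1} \frac{\left(-2\right)^{2} - -6 - -8 - -8}{1 - 2} = - 6 \sqrt{3} \frac{4 + 6 + 8 + 8}{-1} = - 6 \sqrt{3} \left(\left(-1\right) 26\right) = - 6 \sqrt{3} \left(-26\right) = 156 \sqrt{3}$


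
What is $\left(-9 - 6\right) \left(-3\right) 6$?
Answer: $270$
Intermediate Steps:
$\left(-9 - 6\right) \left(-3\right) 6 = \left(-15\right) \left(-3\right) 6 = 45 \cdot 6 = 270$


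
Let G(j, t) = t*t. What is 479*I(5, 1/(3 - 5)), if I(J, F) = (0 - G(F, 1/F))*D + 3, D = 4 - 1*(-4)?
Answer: -13891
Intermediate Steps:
G(j, t) = t²
D = 8 (D = 4 + 4 = 8)
I(J, F) = 3 - 8/F² (I(J, F) = (0 - (1/F)²)*8 + 3 = (0 - 1/F²)*8 + 3 = -1/F²*8 + 3 = -8/F² + 3 = 3 - 8/F²)
479*I(5, 1/(3 - 5)) = 479*(3 - 8*(3 - 5)²) = 479*(3 - 8/(1/(-2))²) = 479*(3 - 8/(-½)²) = 479*(3 - 8*4) = 479*(3 - 32) = 479*(-29) = -13891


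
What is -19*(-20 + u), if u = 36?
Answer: -304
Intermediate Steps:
-19*(-20 + u) = -19*(-20 + 36) = -19*16 = -304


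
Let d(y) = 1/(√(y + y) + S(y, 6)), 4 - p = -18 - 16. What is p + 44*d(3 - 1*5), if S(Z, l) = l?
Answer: 223/5 - 11*I/5 ≈ 44.6 - 2.2*I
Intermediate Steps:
p = 38 (p = 4 - (-18 - 16) = 4 - 1*(-34) = 4 + 34 = 38)
d(y) = 1/(6 + √2*√y) (d(y) = 1/(√(y + y) + 6) = 1/(√(2*y) + 6) = 1/(√2*√y + 6) = 1/(6 + √2*√y))
p + 44*d(3 - 1*5) = 38 + 44/(6 + √2*√(3 - 1*5)) = 38 + 44/(6 + √2*√(3 - 5)) = 38 + 44/(6 + √2*√(-2)) = 38 + 44/(6 + √2*(I*√2)) = 38 + 44/(6 + 2*I) = 38 + 44*((6 - 2*I)/40) = 38 + 11*(6 - 2*I)/10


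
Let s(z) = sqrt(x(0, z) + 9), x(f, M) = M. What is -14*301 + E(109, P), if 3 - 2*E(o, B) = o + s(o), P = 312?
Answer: -4267 - sqrt(118)/2 ≈ -4272.4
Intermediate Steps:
s(z) = sqrt(9 + z) (s(z) = sqrt(z + 9) = sqrt(9 + z))
E(o, B) = 3/2 - o/2 - sqrt(9 + o)/2 (E(o, B) = 3/2 - (o + sqrt(9 + o))/2 = 3/2 + (-o/2 - sqrt(9 + o)/2) = 3/2 - o/2 - sqrt(9 + o)/2)
-14*301 + E(109, P) = -14*301 + (3/2 - 1/2*109 - sqrt(9 + 109)/2) = -4214 + (3/2 - 109/2 - sqrt(118)/2) = -4214 + (-53 - sqrt(118)/2) = -4267 - sqrt(118)/2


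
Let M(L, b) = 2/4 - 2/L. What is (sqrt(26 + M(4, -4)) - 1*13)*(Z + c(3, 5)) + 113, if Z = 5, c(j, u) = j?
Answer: 9 + 8*sqrt(26) ≈ 49.792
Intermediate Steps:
M(L, b) = 1/2 - 2/L (M(L, b) = 2*(1/4) - 2/L = 1/2 - 2/L)
(sqrt(26 + M(4, -4)) - 1*13)*(Z + c(3, 5)) + 113 = (sqrt(26 + (1/2)*(-4 + 4)/4) - 1*13)*(5 + 3) + 113 = (sqrt(26 + (1/2)*(1/4)*0) - 13)*8 + 113 = (sqrt(26 + 0) - 13)*8 + 113 = (sqrt(26) - 13)*8 + 113 = (-13 + sqrt(26))*8 + 113 = (-104 + 8*sqrt(26)) + 113 = 9 + 8*sqrt(26)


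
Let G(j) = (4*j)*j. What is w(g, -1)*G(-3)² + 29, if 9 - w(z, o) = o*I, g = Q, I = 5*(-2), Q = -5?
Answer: -1267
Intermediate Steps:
I = -10
g = -5
w(z, o) = 9 + 10*o (w(z, o) = 9 - o*(-10) = 9 - (-10)*o = 9 + 10*o)
G(j) = 4*j²
w(g, -1)*G(-3)² + 29 = (9 + 10*(-1))*(4*(-3)²)² + 29 = (9 - 10)*(4*9)² + 29 = -1*36² + 29 = -1*1296 + 29 = -1296 + 29 = -1267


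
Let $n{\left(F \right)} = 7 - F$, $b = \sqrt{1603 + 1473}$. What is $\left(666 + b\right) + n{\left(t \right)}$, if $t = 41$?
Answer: $632 + 2 \sqrt{769} \approx 687.46$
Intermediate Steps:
$b = 2 \sqrt{769}$ ($b = \sqrt{3076} = 2 \sqrt{769} \approx 55.462$)
$\left(666 + b\right) + n{\left(t \right)} = \left(666 + 2 \sqrt{769}\right) + \left(7 - 41\right) = \left(666 + 2 \sqrt{769}\right) - 34 = 632 + 2 \sqrt{769}$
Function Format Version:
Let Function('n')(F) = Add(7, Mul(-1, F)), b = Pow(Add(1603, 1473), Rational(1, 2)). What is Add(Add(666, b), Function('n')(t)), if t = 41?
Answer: Add(632, Mul(2, Pow(769, Rational(1, 2)))) ≈ 687.46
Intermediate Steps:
b = Mul(2, Pow(769, Rational(1, 2))) (b = Pow(3076, Rational(1, 2)) = Mul(2, Pow(769, Rational(1, 2))) ≈ 55.462)
Add(Add(666, b), Function('n')(t)) = Add(Add(666, Mul(2, Pow(769, Rational(1, 2)))), Add(7, Mul(-1, 41))) = Add(Add(666, Mul(2, Pow(769, Rational(1, 2)))), Add(7, -41)) = Add(Add(666, Mul(2, Pow(769, Rational(1, 2)))), -34) = Add(632, Mul(2, Pow(769, Rational(1, 2))))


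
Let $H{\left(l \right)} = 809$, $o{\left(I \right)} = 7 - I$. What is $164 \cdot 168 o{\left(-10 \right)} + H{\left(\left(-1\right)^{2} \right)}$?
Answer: $469193$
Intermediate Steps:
$164 \cdot 168 o{\left(-10 \right)} + H{\left(\left(-1\right)^{2} \right)} = 164 \cdot 168 \left(7 - -10\right) + 809 = 27552 \left(7 + 10\right) + 809 = 27552 \cdot 17 + 809 = 468384 + 809 = 469193$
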